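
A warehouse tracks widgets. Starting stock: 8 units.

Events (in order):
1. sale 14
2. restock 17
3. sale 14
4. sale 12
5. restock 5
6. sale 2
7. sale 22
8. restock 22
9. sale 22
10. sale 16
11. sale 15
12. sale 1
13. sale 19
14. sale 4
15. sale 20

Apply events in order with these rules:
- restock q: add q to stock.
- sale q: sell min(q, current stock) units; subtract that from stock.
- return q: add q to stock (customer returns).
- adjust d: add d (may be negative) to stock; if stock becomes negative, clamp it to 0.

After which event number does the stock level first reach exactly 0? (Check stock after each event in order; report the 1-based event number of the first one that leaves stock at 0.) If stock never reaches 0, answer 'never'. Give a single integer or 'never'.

Processing events:
Start: stock = 8
  Event 1 (sale 14): sell min(14,8)=8. stock: 8 - 8 = 0. total_sold = 8
  Event 2 (restock 17): 0 + 17 = 17
  Event 3 (sale 14): sell min(14,17)=14. stock: 17 - 14 = 3. total_sold = 22
  Event 4 (sale 12): sell min(12,3)=3. stock: 3 - 3 = 0. total_sold = 25
  Event 5 (restock 5): 0 + 5 = 5
  Event 6 (sale 2): sell min(2,5)=2. stock: 5 - 2 = 3. total_sold = 27
  Event 7 (sale 22): sell min(22,3)=3. stock: 3 - 3 = 0. total_sold = 30
  Event 8 (restock 22): 0 + 22 = 22
  Event 9 (sale 22): sell min(22,22)=22. stock: 22 - 22 = 0. total_sold = 52
  Event 10 (sale 16): sell min(16,0)=0. stock: 0 - 0 = 0. total_sold = 52
  Event 11 (sale 15): sell min(15,0)=0. stock: 0 - 0 = 0. total_sold = 52
  Event 12 (sale 1): sell min(1,0)=0. stock: 0 - 0 = 0. total_sold = 52
  Event 13 (sale 19): sell min(19,0)=0. stock: 0 - 0 = 0. total_sold = 52
  Event 14 (sale 4): sell min(4,0)=0. stock: 0 - 0 = 0. total_sold = 52
  Event 15 (sale 20): sell min(20,0)=0. stock: 0 - 0 = 0. total_sold = 52
Final: stock = 0, total_sold = 52

First zero at event 1.

Answer: 1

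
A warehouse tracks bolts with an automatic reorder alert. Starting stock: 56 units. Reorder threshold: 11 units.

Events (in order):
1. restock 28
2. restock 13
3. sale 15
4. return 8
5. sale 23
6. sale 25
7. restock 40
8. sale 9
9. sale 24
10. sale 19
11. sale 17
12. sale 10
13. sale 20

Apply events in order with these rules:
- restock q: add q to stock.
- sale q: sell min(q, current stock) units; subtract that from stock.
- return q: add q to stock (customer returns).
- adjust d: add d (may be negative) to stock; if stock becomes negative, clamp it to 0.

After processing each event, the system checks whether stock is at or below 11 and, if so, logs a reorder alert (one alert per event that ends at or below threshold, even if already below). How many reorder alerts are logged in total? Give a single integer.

Answer: 2

Derivation:
Processing events:
Start: stock = 56
  Event 1 (restock 28): 56 + 28 = 84
  Event 2 (restock 13): 84 + 13 = 97
  Event 3 (sale 15): sell min(15,97)=15. stock: 97 - 15 = 82. total_sold = 15
  Event 4 (return 8): 82 + 8 = 90
  Event 5 (sale 23): sell min(23,90)=23. stock: 90 - 23 = 67. total_sold = 38
  Event 6 (sale 25): sell min(25,67)=25. stock: 67 - 25 = 42. total_sold = 63
  Event 7 (restock 40): 42 + 40 = 82
  Event 8 (sale 9): sell min(9,82)=9. stock: 82 - 9 = 73. total_sold = 72
  Event 9 (sale 24): sell min(24,73)=24. stock: 73 - 24 = 49. total_sold = 96
  Event 10 (sale 19): sell min(19,49)=19. stock: 49 - 19 = 30. total_sold = 115
  Event 11 (sale 17): sell min(17,30)=17. stock: 30 - 17 = 13. total_sold = 132
  Event 12 (sale 10): sell min(10,13)=10. stock: 13 - 10 = 3. total_sold = 142
  Event 13 (sale 20): sell min(20,3)=3. stock: 3 - 3 = 0. total_sold = 145
Final: stock = 0, total_sold = 145

Checking against threshold 11:
  After event 1: stock=84 > 11
  After event 2: stock=97 > 11
  After event 3: stock=82 > 11
  After event 4: stock=90 > 11
  After event 5: stock=67 > 11
  After event 6: stock=42 > 11
  After event 7: stock=82 > 11
  After event 8: stock=73 > 11
  After event 9: stock=49 > 11
  After event 10: stock=30 > 11
  After event 11: stock=13 > 11
  After event 12: stock=3 <= 11 -> ALERT
  After event 13: stock=0 <= 11 -> ALERT
Alert events: [12, 13]. Count = 2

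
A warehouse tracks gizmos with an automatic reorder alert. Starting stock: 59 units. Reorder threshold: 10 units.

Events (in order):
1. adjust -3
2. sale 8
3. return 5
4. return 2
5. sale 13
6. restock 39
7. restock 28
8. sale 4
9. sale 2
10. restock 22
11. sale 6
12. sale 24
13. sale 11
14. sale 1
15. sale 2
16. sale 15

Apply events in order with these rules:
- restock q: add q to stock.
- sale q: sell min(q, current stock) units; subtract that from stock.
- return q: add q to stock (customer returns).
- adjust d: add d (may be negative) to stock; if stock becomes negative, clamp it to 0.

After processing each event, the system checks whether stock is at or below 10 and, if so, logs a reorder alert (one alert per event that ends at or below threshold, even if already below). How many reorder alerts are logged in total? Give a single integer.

Answer: 0

Derivation:
Processing events:
Start: stock = 59
  Event 1 (adjust -3): 59 + -3 = 56
  Event 2 (sale 8): sell min(8,56)=8. stock: 56 - 8 = 48. total_sold = 8
  Event 3 (return 5): 48 + 5 = 53
  Event 4 (return 2): 53 + 2 = 55
  Event 5 (sale 13): sell min(13,55)=13. stock: 55 - 13 = 42. total_sold = 21
  Event 6 (restock 39): 42 + 39 = 81
  Event 7 (restock 28): 81 + 28 = 109
  Event 8 (sale 4): sell min(4,109)=4. stock: 109 - 4 = 105. total_sold = 25
  Event 9 (sale 2): sell min(2,105)=2. stock: 105 - 2 = 103. total_sold = 27
  Event 10 (restock 22): 103 + 22 = 125
  Event 11 (sale 6): sell min(6,125)=6. stock: 125 - 6 = 119. total_sold = 33
  Event 12 (sale 24): sell min(24,119)=24. stock: 119 - 24 = 95. total_sold = 57
  Event 13 (sale 11): sell min(11,95)=11. stock: 95 - 11 = 84. total_sold = 68
  Event 14 (sale 1): sell min(1,84)=1. stock: 84 - 1 = 83. total_sold = 69
  Event 15 (sale 2): sell min(2,83)=2. stock: 83 - 2 = 81. total_sold = 71
  Event 16 (sale 15): sell min(15,81)=15. stock: 81 - 15 = 66. total_sold = 86
Final: stock = 66, total_sold = 86

Checking against threshold 10:
  After event 1: stock=56 > 10
  After event 2: stock=48 > 10
  After event 3: stock=53 > 10
  After event 4: stock=55 > 10
  After event 5: stock=42 > 10
  After event 6: stock=81 > 10
  After event 7: stock=109 > 10
  After event 8: stock=105 > 10
  After event 9: stock=103 > 10
  After event 10: stock=125 > 10
  After event 11: stock=119 > 10
  After event 12: stock=95 > 10
  After event 13: stock=84 > 10
  After event 14: stock=83 > 10
  After event 15: stock=81 > 10
  After event 16: stock=66 > 10
Alert events: []. Count = 0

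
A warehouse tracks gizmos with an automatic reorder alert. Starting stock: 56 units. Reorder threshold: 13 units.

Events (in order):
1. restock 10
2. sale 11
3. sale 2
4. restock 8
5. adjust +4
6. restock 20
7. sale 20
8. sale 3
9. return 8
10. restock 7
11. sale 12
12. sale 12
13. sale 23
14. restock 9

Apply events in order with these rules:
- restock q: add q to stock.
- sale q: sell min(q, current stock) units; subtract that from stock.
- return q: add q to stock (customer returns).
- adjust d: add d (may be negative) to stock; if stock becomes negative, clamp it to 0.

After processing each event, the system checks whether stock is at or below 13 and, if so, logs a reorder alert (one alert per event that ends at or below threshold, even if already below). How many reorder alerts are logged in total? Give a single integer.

Processing events:
Start: stock = 56
  Event 1 (restock 10): 56 + 10 = 66
  Event 2 (sale 11): sell min(11,66)=11. stock: 66 - 11 = 55. total_sold = 11
  Event 3 (sale 2): sell min(2,55)=2. stock: 55 - 2 = 53. total_sold = 13
  Event 4 (restock 8): 53 + 8 = 61
  Event 5 (adjust +4): 61 + 4 = 65
  Event 6 (restock 20): 65 + 20 = 85
  Event 7 (sale 20): sell min(20,85)=20. stock: 85 - 20 = 65. total_sold = 33
  Event 8 (sale 3): sell min(3,65)=3. stock: 65 - 3 = 62. total_sold = 36
  Event 9 (return 8): 62 + 8 = 70
  Event 10 (restock 7): 70 + 7 = 77
  Event 11 (sale 12): sell min(12,77)=12. stock: 77 - 12 = 65. total_sold = 48
  Event 12 (sale 12): sell min(12,65)=12. stock: 65 - 12 = 53. total_sold = 60
  Event 13 (sale 23): sell min(23,53)=23. stock: 53 - 23 = 30. total_sold = 83
  Event 14 (restock 9): 30 + 9 = 39
Final: stock = 39, total_sold = 83

Checking against threshold 13:
  After event 1: stock=66 > 13
  After event 2: stock=55 > 13
  After event 3: stock=53 > 13
  After event 4: stock=61 > 13
  After event 5: stock=65 > 13
  After event 6: stock=85 > 13
  After event 7: stock=65 > 13
  After event 8: stock=62 > 13
  After event 9: stock=70 > 13
  After event 10: stock=77 > 13
  After event 11: stock=65 > 13
  After event 12: stock=53 > 13
  After event 13: stock=30 > 13
  After event 14: stock=39 > 13
Alert events: []. Count = 0

Answer: 0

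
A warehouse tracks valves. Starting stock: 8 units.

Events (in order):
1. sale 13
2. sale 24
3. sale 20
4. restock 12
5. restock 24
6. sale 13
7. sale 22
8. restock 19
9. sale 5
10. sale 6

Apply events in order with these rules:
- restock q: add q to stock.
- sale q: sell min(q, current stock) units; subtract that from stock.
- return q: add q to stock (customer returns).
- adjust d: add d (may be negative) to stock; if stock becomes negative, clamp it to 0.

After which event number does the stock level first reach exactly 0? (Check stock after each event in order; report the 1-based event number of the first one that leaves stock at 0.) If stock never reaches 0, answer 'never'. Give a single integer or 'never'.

Answer: 1

Derivation:
Processing events:
Start: stock = 8
  Event 1 (sale 13): sell min(13,8)=8. stock: 8 - 8 = 0. total_sold = 8
  Event 2 (sale 24): sell min(24,0)=0. stock: 0 - 0 = 0. total_sold = 8
  Event 3 (sale 20): sell min(20,0)=0. stock: 0 - 0 = 0. total_sold = 8
  Event 4 (restock 12): 0 + 12 = 12
  Event 5 (restock 24): 12 + 24 = 36
  Event 6 (sale 13): sell min(13,36)=13. stock: 36 - 13 = 23. total_sold = 21
  Event 7 (sale 22): sell min(22,23)=22. stock: 23 - 22 = 1. total_sold = 43
  Event 8 (restock 19): 1 + 19 = 20
  Event 9 (sale 5): sell min(5,20)=5. stock: 20 - 5 = 15. total_sold = 48
  Event 10 (sale 6): sell min(6,15)=6. stock: 15 - 6 = 9. total_sold = 54
Final: stock = 9, total_sold = 54

First zero at event 1.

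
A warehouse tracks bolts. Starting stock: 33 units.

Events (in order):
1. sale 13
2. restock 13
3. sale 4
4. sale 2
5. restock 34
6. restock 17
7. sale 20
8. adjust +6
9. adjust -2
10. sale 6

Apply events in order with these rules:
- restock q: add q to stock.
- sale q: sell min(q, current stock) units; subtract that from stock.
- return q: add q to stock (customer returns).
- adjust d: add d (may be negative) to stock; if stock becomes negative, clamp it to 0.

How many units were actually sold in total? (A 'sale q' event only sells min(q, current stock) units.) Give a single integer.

Answer: 45

Derivation:
Processing events:
Start: stock = 33
  Event 1 (sale 13): sell min(13,33)=13. stock: 33 - 13 = 20. total_sold = 13
  Event 2 (restock 13): 20 + 13 = 33
  Event 3 (sale 4): sell min(4,33)=4. stock: 33 - 4 = 29. total_sold = 17
  Event 4 (sale 2): sell min(2,29)=2. stock: 29 - 2 = 27. total_sold = 19
  Event 5 (restock 34): 27 + 34 = 61
  Event 6 (restock 17): 61 + 17 = 78
  Event 7 (sale 20): sell min(20,78)=20. stock: 78 - 20 = 58. total_sold = 39
  Event 8 (adjust +6): 58 + 6 = 64
  Event 9 (adjust -2): 64 + -2 = 62
  Event 10 (sale 6): sell min(6,62)=6. stock: 62 - 6 = 56. total_sold = 45
Final: stock = 56, total_sold = 45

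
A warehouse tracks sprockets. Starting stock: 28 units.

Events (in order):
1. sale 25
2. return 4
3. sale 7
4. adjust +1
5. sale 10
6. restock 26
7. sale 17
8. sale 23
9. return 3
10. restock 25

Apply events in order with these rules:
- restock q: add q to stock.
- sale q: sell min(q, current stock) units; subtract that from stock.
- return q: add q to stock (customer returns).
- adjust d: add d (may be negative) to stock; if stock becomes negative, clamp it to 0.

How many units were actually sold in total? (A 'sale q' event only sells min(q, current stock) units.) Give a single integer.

Processing events:
Start: stock = 28
  Event 1 (sale 25): sell min(25,28)=25. stock: 28 - 25 = 3. total_sold = 25
  Event 2 (return 4): 3 + 4 = 7
  Event 3 (sale 7): sell min(7,7)=7. stock: 7 - 7 = 0. total_sold = 32
  Event 4 (adjust +1): 0 + 1 = 1
  Event 5 (sale 10): sell min(10,1)=1. stock: 1 - 1 = 0. total_sold = 33
  Event 6 (restock 26): 0 + 26 = 26
  Event 7 (sale 17): sell min(17,26)=17. stock: 26 - 17 = 9. total_sold = 50
  Event 8 (sale 23): sell min(23,9)=9. stock: 9 - 9 = 0. total_sold = 59
  Event 9 (return 3): 0 + 3 = 3
  Event 10 (restock 25): 3 + 25 = 28
Final: stock = 28, total_sold = 59

Answer: 59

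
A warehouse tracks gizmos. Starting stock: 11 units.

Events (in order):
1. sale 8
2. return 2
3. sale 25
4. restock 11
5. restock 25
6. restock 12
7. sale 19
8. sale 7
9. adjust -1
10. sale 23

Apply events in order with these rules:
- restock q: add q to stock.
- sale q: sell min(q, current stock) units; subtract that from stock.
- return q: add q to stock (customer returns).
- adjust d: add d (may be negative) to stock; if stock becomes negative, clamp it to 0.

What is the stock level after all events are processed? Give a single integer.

Answer: 0

Derivation:
Processing events:
Start: stock = 11
  Event 1 (sale 8): sell min(8,11)=8. stock: 11 - 8 = 3. total_sold = 8
  Event 2 (return 2): 3 + 2 = 5
  Event 3 (sale 25): sell min(25,5)=5. stock: 5 - 5 = 0. total_sold = 13
  Event 4 (restock 11): 0 + 11 = 11
  Event 5 (restock 25): 11 + 25 = 36
  Event 6 (restock 12): 36 + 12 = 48
  Event 7 (sale 19): sell min(19,48)=19. stock: 48 - 19 = 29. total_sold = 32
  Event 8 (sale 7): sell min(7,29)=7. stock: 29 - 7 = 22. total_sold = 39
  Event 9 (adjust -1): 22 + -1 = 21
  Event 10 (sale 23): sell min(23,21)=21. stock: 21 - 21 = 0. total_sold = 60
Final: stock = 0, total_sold = 60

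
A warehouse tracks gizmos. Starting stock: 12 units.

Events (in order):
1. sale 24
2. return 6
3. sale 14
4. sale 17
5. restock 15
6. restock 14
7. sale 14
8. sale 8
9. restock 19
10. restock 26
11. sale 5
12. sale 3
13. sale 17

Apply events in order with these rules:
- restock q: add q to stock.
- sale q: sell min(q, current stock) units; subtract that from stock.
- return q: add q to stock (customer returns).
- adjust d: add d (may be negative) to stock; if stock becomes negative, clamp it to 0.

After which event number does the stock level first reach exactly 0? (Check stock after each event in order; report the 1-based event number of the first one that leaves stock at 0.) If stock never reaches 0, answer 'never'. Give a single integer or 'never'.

Answer: 1

Derivation:
Processing events:
Start: stock = 12
  Event 1 (sale 24): sell min(24,12)=12. stock: 12 - 12 = 0. total_sold = 12
  Event 2 (return 6): 0 + 6 = 6
  Event 3 (sale 14): sell min(14,6)=6. stock: 6 - 6 = 0. total_sold = 18
  Event 4 (sale 17): sell min(17,0)=0. stock: 0 - 0 = 0. total_sold = 18
  Event 5 (restock 15): 0 + 15 = 15
  Event 6 (restock 14): 15 + 14 = 29
  Event 7 (sale 14): sell min(14,29)=14. stock: 29 - 14 = 15. total_sold = 32
  Event 8 (sale 8): sell min(8,15)=8. stock: 15 - 8 = 7. total_sold = 40
  Event 9 (restock 19): 7 + 19 = 26
  Event 10 (restock 26): 26 + 26 = 52
  Event 11 (sale 5): sell min(5,52)=5. stock: 52 - 5 = 47. total_sold = 45
  Event 12 (sale 3): sell min(3,47)=3. stock: 47 - 3 = 44. total_sold = 48
  Event 13 (sale 17): sell min(17,44)=17. stock: 44 - 17 = 27. total_sold = 65
Final: stock = 27, total_sold = 65

First zero at event 1.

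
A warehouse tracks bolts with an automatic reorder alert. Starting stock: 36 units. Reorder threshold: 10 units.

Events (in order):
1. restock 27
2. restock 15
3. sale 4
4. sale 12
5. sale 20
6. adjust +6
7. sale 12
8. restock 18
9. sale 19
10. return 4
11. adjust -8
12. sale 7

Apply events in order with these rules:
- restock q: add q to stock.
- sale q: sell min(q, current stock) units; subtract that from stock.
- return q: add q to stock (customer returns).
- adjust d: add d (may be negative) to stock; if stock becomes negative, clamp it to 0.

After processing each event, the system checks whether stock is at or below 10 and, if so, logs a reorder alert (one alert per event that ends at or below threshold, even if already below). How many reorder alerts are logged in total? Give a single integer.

Processing events:
Start: stock = 36
  Event 1 (restock 27): 36 + 27 = 63
  Event 2 (restock 15): 63 + 15 = 78
  Event 3 (sale 4): sell min(4,78)=4. stock: 78 - 4 = 74. total_sold = 4
  Event 4 (sale 12): sell min(12,74)=12. stock: 74 - 12 = 62. total_sold = 16
  Event 5 (sale 20): sell min(20,62)=20. stock: 62 - 20 = 42. total_sold = 36
  Event 6 (adjust +6): 42 + 6 = 48
  Event 7 (sale 12): sell min(12,48)=12. stock: 48 - 12 = 36. total_sold = 48
  Event 8 (restock 18): 36 + 18 = 54
  Event 9 (sale 19): sell min(19,54)=19. stock: 54 - 19 = 35. total_sold = 67
  Event 10 (return 4): 35 + 4 = 39
  Event 11 (adjust -8): 39 + -8 = 31
  Event 12 (sale 7): sell min(7,31)=7. stock: 31 - 7 = 24. total_sold = 74
Final: stock = 24, total_sold = 74

Checking against threshold 10:
  After event 1: stock=63 > 10
  After event 2: stock=78 > 10
  After event 3: stock=74 > 10
  After event 4: stock=62 > 10
  After event 5: stock=42 > 10
  After event 6: stock=48 > 10
  After event 7: stock=36 > 10
  After event 8: stock=54 > 10
  After event 9: stock=35 > 10
  After event 10: stock=39 > 10
  After event 11: stock=31 > 10
  After event 12: stock=24 > 10
Alert events: []. Count = 0

Answer: 0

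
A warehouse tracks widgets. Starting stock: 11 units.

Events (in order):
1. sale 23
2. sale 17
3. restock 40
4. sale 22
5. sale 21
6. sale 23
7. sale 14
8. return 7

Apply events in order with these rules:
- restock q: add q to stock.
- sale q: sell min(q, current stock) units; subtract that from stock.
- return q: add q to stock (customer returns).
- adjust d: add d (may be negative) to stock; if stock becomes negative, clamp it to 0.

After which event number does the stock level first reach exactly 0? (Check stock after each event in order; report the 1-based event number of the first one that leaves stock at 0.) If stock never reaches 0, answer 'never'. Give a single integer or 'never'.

Processing events:
Start: stock = 11
  Event 1 (sale 23): sell min(23,11)=11. stock: 11 - 11 = 0. total_sold = 11
  Event 2 (sale 17): sell min(17,0)=0. stock: 0 - 0 = 0. total_sold = 11
  Event 3 (restock 40): 0 + 40 = 40
  Event 4 (sale 22): sell min(22,40)=22. stock: 40 - 22 = 18. total_sold = 33
  Event 5 (sale 21): sell min(21,18)=18. stock: 18 - 18 = 0. total_sold = 51
  Event 6 (sale 23): sell min(23,0)=0. stock: 0 - 0 = 0. total_sold = 51
  Event 7 (sale 14): sell min(14,0)=0. stock: 0 - 0 = 0. total_sold = 51
  Event 8 (return 7): 0 + 7 = 7
Final: stock = 7, total_sold = 51

First zero at event 1.

Answer: 1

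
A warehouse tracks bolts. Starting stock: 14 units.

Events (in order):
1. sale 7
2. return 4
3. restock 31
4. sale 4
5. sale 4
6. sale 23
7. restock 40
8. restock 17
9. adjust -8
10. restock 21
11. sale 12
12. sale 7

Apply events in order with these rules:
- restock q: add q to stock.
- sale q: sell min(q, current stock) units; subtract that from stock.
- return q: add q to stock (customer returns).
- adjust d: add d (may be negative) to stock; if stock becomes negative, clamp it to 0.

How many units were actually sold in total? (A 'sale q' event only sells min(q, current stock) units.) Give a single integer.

Answer: 57

Derivation:
Processing events:
Start: stock = 14
  Event 1 (sale 7): sell min(7,14)=7. stock: 14 - 7 = 7. total_sold = 7
  Event 2 (return 4): 7 + 4 = 11
  Event 3 (restock 31): 11 + 31 = 42
  Event 4 (sale 4): sell min(4,42)=4. stock: 42 - 4 = 38. total_sold = 11
  Event 5 (sale 4): sell min(4,38)=4. stock: 38 - 4 = 34. total_sold = 15
  Event 6 (sale 23): sell min(23,34)=23. stock: 34 - 23 = 11. total_sold = 38
  Event 7 (restock 40): 11 + 40 = 51
  Event 8 (restock 17): 51 + 17 = 68
  Event 9 (adjust -8): 68 + -8 = 60
  Event 10 (restock 21): 60 + 21 = 81
  Event 11 (sale 12): sell min(12,81)=12. stock: 81 - 12 = 69. total_sold = 50
  Event 12 (sale 7): sell min(7,69)=7. stock: 69 - 7 = 62. total_sold = 57
Final: stock = 62, total_sold = 57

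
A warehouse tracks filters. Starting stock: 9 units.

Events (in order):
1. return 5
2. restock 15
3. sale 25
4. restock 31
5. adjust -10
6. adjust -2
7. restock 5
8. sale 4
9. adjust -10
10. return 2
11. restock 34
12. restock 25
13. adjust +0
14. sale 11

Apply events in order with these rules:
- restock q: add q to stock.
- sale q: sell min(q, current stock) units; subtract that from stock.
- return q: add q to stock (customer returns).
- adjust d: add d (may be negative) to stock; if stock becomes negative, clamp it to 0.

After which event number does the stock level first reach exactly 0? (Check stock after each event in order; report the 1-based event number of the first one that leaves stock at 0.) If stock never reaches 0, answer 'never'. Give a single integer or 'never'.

Processing events:
Start: stock = 9
  Event 1 (return 5): 9 + 5 = 14
  Event 2 (restock 15): 14 + 15 = 29
  Event 3 (sale 25): sell min(25,29)=25. stock: 29 - 25 = 4. total_sold = 25
  Event 4 (restock 31): 4 + 31 = 35
  Event 5 (adjust -10): 35 + -10 = 25
  Event 6 (adjust -2): 25 + -2 = 23
  Event 7 (restock 5): 23 + 5 = 28
  Event 8 (sale 4): sell min(4,28)=4. stock: 28 - 4 = 24. total_sold = 29
  Event 9 (adjust -10): 24 + -10 = 14
  Event 10 (return 2): 14 + 2 = 16
  Event 11 (restock 34): 16 + 34 = 50
  Event 12 (restock 25): 50 + 25 = 75
  Event 13 (adjust +0): 75 + 0 = 75
  Event 14 (sale 11): sell min(11,75)=11. stock: 75 - 11 = 64. total_sold = 40
Final: stock = 64, total_sold = 40

Stock never reaches 0.

Answer: never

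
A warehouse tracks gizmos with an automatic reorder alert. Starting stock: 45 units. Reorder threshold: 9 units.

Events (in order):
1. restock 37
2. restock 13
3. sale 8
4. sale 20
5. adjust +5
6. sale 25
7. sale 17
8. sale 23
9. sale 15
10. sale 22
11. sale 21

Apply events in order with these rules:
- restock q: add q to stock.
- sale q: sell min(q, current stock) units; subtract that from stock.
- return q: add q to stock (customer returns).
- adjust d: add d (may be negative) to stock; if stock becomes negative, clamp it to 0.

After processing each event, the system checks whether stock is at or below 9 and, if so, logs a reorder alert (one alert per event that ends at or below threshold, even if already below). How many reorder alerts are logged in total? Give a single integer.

Answer: 4

Derivation:
Processing events:
Start: stock = 45
  Event 1 (restock 37): 45 + 37 = 82
  Event 2 (restock 13): 82 + 13 = 95
  Event 3 (sale 8): sell min(8,95)=8. stock: 95 - 8 = 87. total_sold = 8
  Event 4 (sale 20): sell min(20,87)=20. stock: 87 - 20 = 67. total_sold = 28
  Event 5 (adjust +5): 67 + 5 = 72
  Event 6 (sale 25): sell min(25,72)=25. stock: 72 - 25 = 47. total_sold = 53
  Event 7 (sale 17): sell min(17,47)=17. stock: 47 - 17 = 30. total_sold = 70
  Event 8 (sale 23): sell min(23,30)=23. stock: 30 - 23 = 7. total_sold = 93
  Event 9 (sale 15): sell min(15,7)=7. stock: 7 - 7 = 0. total_sold = 100
  Event 10 (sale 22): sell min(22,0)=0. stock: 0 - 0 = 0. total_sold = 100
  Event 11 (sale 21): sell min(21,0)=0. stock: 0 - 0 = 0. total_sold = 100
Final: stock = 0, total_sold = 100

Checking against threshold 9:
  After event 1: stock=82 > 9
  After event 2: stock=95 > 9
  After event 3: stock=87 > 9
  After event 4: stock=67 > 9
  After event 5: stock=72 > 9
  After event 6: stock=47 > 9
  After event 7: stock=30 > 9
  After event 8: stock=7 <= 9 -> ALERT
  After event 9: stock=0 <= 9 -> ALERT
  After event 10: stock=0 <= 9 -> ALERT
  After event 11: stock=0 <= 9 -> ALERT
Alert events: [8, 9, 10, 11]. Count = 4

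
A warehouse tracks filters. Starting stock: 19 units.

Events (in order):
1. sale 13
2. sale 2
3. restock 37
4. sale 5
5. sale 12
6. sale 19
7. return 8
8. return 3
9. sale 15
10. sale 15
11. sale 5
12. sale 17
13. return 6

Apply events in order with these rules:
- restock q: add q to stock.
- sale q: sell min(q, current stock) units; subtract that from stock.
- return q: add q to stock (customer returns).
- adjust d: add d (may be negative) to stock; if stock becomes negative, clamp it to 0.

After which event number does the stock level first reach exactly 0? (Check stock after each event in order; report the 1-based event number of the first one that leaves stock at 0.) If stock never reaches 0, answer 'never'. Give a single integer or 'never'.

Answer: 10

Derivation:
Processing events:
Start: stock = 19
  Event 1 (sale 13): sell min(13,19)=13. stock: 19 - 13 = 6. total_sold = 13
  Event 2 (sale 2): sell min(2,6)=2. stock: 6 - 2 = 4. total_sold = 15
  Event 3 (restock 37): 4 + 37 = 41
  Event 4 (sale 5): sell min(5,41)=5. stock: 41 - 5 = 36. total_sold = 20
  Event 5 (sale 12): sell min(12,36)=12. stock: 36 - 12 = 24. total_sold = 32
  Event 6 (sale 19): sell min(19,24)=19. stock: 24 - 19 = 5. total_sold = 51
  Event 7 (return 8): 5 + 8 = 13
  Event 8 (return 3): 13 + 3 = 16
  Event 9 (sale 15): sell min(15,16)=15. stock: 16 - 15 = 1. total_sold = 66
  Event 10 (sale 15): sell min(15,1)=1. stock: 1 - 1 = 0. total_sold = 67
  Event 11 (sale 5): sell min(5,0)=0. stock: 0 - 0 = 0. total_sold = 67
  Event 12 (sale 17): sell min(17,0)=0. stock: 0 - 0 = 0. total_sold = 67
  Event 13 (return 6): 0 + 6 = 6
Final: stock = 6, total_sold = 67

First zero at event 10.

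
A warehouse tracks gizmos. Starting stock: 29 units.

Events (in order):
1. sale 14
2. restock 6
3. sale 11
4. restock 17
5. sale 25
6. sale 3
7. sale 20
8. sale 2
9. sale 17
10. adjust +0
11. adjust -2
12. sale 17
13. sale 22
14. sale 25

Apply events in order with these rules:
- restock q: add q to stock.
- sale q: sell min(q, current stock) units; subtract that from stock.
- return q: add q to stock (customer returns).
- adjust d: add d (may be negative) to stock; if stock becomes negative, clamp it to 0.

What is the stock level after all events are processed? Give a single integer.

Processing events:
Start: stock = 29
  Event 1 (sale 14): sell min(14,29)=14. stock: 29 - 14 = 15. total_sold = 14
  Event 2 (restock 6): 15 + 6 = 21
  Event 3 (sale 11): sell min(11,21)=11. stock: 21 - 11 = 10. total_sold = 25
  Event 4 (restock 17): 10 + 17 = 27
  Event 5 (sale 25): sell min(25,27)=25. stock: 27 - 25 = 2. total_sold = 50
  Event 6 (sale 3): sell min(3,2)=2. stock: 2 - 2 = 0. total_sold = 52
  Event 7 (sale 20): sell min(20,0)=0. stock: 0 - 0 = 0. total_sold = 52
  Event 8 (sale 2): sell min(2,0)=0. stock: 0 - 0 = 0. total_sold = 52
  Event 9 (sale 17): sell min(17,0)=0. stock: 0 - 0 = 0. total_sold = 52
  Event 10 (adjust +0): 0 + 0 = 0
  Event 11 (adjust -2): 0 + -2 = 0 (clamped to 0)
  Event 12 (sale 17): sell min(17,0)=0. stock: 0 - 0 = 0. total_sold = 52
  Event 13 (sale 22): sell min(22,0)=0. stock: 0 - 0 = 0. total_sold = 52
  Event 14 (sale 25): sell min(25,0)=0. stock: 0 - 0 = 0. total_sold = 52
Final: stock = 0, total_sold = 52

Answer: 0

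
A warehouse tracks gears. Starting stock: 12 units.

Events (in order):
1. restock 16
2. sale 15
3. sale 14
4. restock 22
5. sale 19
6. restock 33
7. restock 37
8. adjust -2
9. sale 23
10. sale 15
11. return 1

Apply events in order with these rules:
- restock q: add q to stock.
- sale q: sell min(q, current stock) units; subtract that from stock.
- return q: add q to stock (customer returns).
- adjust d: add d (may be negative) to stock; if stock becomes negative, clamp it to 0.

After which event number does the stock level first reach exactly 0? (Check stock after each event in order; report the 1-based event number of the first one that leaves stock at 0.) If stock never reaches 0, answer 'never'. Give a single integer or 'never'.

Processing events:
Start: stock = 12
  Event 1 (restock 16): 12 + 16 = 28
  Event 2 (sale 15): sell min(15,28)=15. stock: 28 - 15 = 13. total_sold = 15
  Event 3 (sale 14): sell min(14,13)=13. stock: 13 - 13 = 0. total_sold = 28
  Event 4 (restock 22): 0 + 22 = 22
  Event 5 (sale 19): sell min(19,22)=19. stock: 22 - 19 = 3. total_sold = 47
  Event 6 (restock 33): 3 + 33 = 36
  Event 7 (restock 37): 36 + 37 = 73
  Event 8 (adjust -2): 73 + -2 = 71
  Event 9 (sale 23): sell min(23,71)=23. stock: 71 - 23 = 48. total_sold = 70
  Event 10 (sale 15): sell min(15,48)=15. stock: 48 - 15 = 33. total_sold = 85
  Event 11 (return 1): 33 + 1 = 34
Final: stock = 34, total_sold = 85

First zero at event 3.

Answer: 3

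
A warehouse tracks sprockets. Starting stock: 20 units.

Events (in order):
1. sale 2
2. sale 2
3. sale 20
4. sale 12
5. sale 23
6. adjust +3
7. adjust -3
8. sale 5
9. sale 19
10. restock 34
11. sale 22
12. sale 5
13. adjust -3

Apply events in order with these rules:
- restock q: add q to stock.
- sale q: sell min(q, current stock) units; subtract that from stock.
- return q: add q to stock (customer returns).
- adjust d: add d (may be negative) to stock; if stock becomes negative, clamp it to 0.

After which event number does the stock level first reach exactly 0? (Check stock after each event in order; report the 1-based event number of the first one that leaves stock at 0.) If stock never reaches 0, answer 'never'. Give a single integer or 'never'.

Processing events:
Start: stock = 20
  Event 1 (sale 2): sell min(2,20)=2. stock: 20 - 2 = 18. total_sold = 2
  Event 2 (sale 2): sell min(2,18)=2. stock: 18 - 2 = 16. total_sold = 4
  Event 3 (sale 20): sell min(20,16)=16. stock: 16 - 16 = 0. total_sold = 20
  Event 4 (sale 12): sell min(12,0)=0. stock: 0 - 0 = 0. total_sold = 20
  Event 5 (sale 23): sell min(23,0)=0. stock: 0 - 0 = 0. total_sold = 20
  Event 6 (adjust +3): 0 + 3 = 3
  Event 7 (adjust -3): 3 + -3 = 0
  Event 8 (sale 5): sell min(5,0)=0. stock: 0 - 0 = 0. total_sold = 20
  Event 9 (sale 19): sell min(19,0)=0. stock: 0 - 0 = 0. total_sold = 20
  Event 10 (restock 34): 0 + 34 = 34
  Event 11 (sale 22): sell min(22,34)=22. stock: 34 - 22 = 12. total_sold = 42
  Event 12 (sale 5): sell min(5,12)=5. stock: 12 - 5 = 7. total_sold = 47
  Event 13 (adjust -3): 7 + -3 = 4
Final: stock = 4, total_sold = 47

First zero at event 3.

Answer: 3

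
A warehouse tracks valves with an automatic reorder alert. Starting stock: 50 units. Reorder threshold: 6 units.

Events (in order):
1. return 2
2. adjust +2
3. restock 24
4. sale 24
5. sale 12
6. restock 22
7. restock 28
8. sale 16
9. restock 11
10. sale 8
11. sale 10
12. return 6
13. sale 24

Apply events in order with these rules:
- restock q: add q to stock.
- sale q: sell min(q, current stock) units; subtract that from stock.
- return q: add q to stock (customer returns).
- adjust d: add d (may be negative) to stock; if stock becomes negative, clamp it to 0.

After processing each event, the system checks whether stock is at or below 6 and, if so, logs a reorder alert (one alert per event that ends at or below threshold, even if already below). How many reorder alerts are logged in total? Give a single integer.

Answer: 0

Derivation:
Processing events:
Start: stock = 50
  Event 1 (return 2): 50 + 2 = 52
  Event 2 (adjust +2): 52 + 2 = 54
  Event 3 (restock 24): 54 + 24 = 78
  Event 4 (sale 24): sell min(24,78)=24. stock: 78 - 24 = 54. total_sold = 24
  Event 5 (sale 12): sell min(12,54)=12. stock: 54 - 12 = 42. total_sold = 36
  Event 6 (restock 22): 42 + 22 = 64
  Event 7 (restock 28): 64 + 28 = 92
  Event 8 (sale 16): sell min(16,92)=16. stock: 92 - 16 = 76. total_sold = 52
  Event 9 (restock 11): 76 + 11 = 87
  Event 10 (sale 8): sell min(8,87)=8. stock: 87 - 8 = 79. total_sold = 60
  Event 11 (sale 10): sell min(10,79)=10. stock: 79 - 10 = 69. total_sold = 70
  Event 12 (return 6): 69 + 6 = 75
  Event 13 (sale 24): sell min(24,75)=24. stock: 75 - 24 = 51. total_sold = 94
Final: stock = 51, total_sold = 94

Checking against threshold 6:
  After event 1: stock=52 > 6
  After event 2: stock=54 > 6
  After event 3: stock=78 > 6
  After event 4: stock=54 > 6
  After event 5: stock=42 > 6
  After event 6: stock=64 > 6
  After event 7: stock=92 > 6
  After event 8: stock=76 > 6
  After event 9: stock=87 > 6
  After event 10: stock=79 > 6
  After event 11: stock=69 > 6
  After event 12: stock=75 > 6
  After event 13: stock=51 > 6
Alert events: []. Count = 0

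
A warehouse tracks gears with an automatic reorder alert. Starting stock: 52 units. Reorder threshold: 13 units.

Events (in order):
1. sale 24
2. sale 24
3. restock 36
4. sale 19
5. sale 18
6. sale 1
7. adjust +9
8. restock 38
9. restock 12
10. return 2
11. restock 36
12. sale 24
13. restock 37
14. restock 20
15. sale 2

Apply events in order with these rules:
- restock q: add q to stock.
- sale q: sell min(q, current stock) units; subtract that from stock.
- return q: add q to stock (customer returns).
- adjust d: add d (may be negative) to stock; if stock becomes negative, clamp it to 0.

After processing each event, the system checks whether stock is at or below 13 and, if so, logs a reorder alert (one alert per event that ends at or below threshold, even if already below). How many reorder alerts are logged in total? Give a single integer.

Answer: 4

Derivation:
Processing events:
Start: stock = 52
  Event 1 (sale 24): sell min(24,52)=24. stock: 52 - 24 = 28. total_sold = 24
  Event 2 (sale 24): sell min(24,28)=24. stock: 28 - 24 = 4. total_sold = 48
  Event 3 (restock 36): 4 + 36 = 40
  Event 4 (sale 19): sell min(19,40)=19. stock: 40 - 19 = 21. total_sold = 67
  Event 5 (sale 18): sell min(18,21)=18. stock: 21 - 18 = 3. total_sold = 85
  Event 6 (sale 1): sell min(1,3)=1. stock: 3 - 1 = 2. total_sold = 86
  Event 7 (adjust +9): 2 + 9 = 11
  Event 8 (restock 38): 11 + 38 = 49
  Event 9 (restock 12): 49 + 12 = 61
  Event 10 (return 2): 61 + 2 = 63
  Event 11 (restock 36): 63 + 36 = 99
  Event 12 (sale 24): sell min(24,99)=24. stock: 99 - 24 = 75. total_sold = 110
  Event 13 (restock 37): 75 + 37 = 112
  Event 14 (restock 20): 112 + 20 = 132
  Event 15 (sale 2): sell min(2,132)=2. stock: 132 - 2 = 130. total_sold = 112
Final: stock = 130, total_sold = 112

Checking against threshold 13:
  After event 1: stock=28 > 13
  After event 2: stock=4 <= 13 -> ALERT
  After event 3: stock=40 > 13
  After event 4: stock=21 > 13
  After event 5: stock=3 <= 13 -> ALERT
  After event 6: stock=2 <= 13 -> ALERT
  After event 7: stock=11 <= 13 -> ALERT
  After event 8: stock=49 > 13
  After event 9: stock=61 > 13
  After event 10: stock=63 > 13
  After event 11: stock=99 > 13
  After event 12: stock=75 > 13
  After event 13: stock=112 > 13
  After event 14: stock=132 > 13
  After event 15: stock=130 > 13
Alert events: [2, 5, 6, 7]. Count = 4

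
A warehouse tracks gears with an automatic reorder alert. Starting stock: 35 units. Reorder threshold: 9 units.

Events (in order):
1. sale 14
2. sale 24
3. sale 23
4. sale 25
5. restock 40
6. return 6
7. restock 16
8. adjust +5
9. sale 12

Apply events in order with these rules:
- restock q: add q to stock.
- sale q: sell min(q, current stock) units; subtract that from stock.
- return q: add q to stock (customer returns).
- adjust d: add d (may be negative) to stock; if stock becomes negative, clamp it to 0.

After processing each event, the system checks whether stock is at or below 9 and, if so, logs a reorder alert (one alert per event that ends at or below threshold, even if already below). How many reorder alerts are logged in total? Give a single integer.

Processing events:
Start: stock = 35
  Event 1 (sale 14): sell min(14,35)=14. stock: 35 - 14 = 21. total_sold = 14
  Event 2 (sale 24): sell min(24,21)=21. stock: 21 - 21 = 0. total_sold = 35
  Event 3 (sale 23): sell min(23,0)=0. stock: 0 - 0 = 0. total_sold = 35
  Event 4 (sale 25): sell min(25,0)=0. stock: 0 - 0 = 0. total_sold = 35
  Event 5 (restock 40): 0 + 40 = 40
  Event 6 (return 6): 40 + 6 = 46
  Event 7 (restock 16): 46 + 16 = 62
  Event 8 (adjust +5): 62 + 5 = 67
  Event 9 (sale 12): sell min(12,67)=12. stock: 67 - 12 = 55. total_sold = 47
Final: stock = 55, total_sold = 47

Checking against threshold 9:
  After event 1: stock=21 > 9
  After event 2: stock=0 <= 9 -> ALERT
  After event 3: stock=0 <= 9 -> ALERT
  After event 4: stock=0 <= 9 -> ALERT
  After event 5: stock=40 > 9
  After event 6: stock=46 > 9
  After event 7: stock=62 > 9
  After event 8: stock=67 > 9
  After event 9: stock=55 > 9
Alert events: [2, 3, 4]. Count = 3

Answer: 3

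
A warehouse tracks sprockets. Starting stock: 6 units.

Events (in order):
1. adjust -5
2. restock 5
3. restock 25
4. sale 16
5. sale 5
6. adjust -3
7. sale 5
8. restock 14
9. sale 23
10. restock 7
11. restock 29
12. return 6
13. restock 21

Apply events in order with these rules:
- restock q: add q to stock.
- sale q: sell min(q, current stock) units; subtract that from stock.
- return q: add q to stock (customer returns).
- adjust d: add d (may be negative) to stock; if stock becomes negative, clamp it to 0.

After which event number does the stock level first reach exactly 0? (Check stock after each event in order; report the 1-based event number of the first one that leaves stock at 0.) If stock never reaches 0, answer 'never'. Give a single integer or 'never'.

Processing events:
Start: stock = 6
  Event 1 (adjust -5): 6 + -5 = 1
  Event 2 (restock 5): 1 + 5 = 6
  Event 3 (restock 25): 6 + 25 = 31
  Event 4 (sale 16): sell min(16,31)=16. stock: 31 - 16 = 15. total_sold = 16
  Event 5 (sale 5): sell min(5,15)=5. stock: 15 - 5 = 10. total_sold = 21
  Event 6 (adjust -3): 10 + -3 = 7
  Event 7 (sale 5): sell min(5,7)=5. stock: 7 - 5 = 2. total_sold = 26
  Event 8 (restock 14): 2 + 14 = 16
  Event 9 (sale 23): sell min(23,16)=16. stock: 16 - 16 = 0. total_sold = 42
  Event 10 (restock 7): 0 + 7 = 7
  Event 11 (restock 29): 7 + 29 = 36
  Event 12 (return 6): 36 + 6 = 42
  Event 13 (restock 21): 42 + 21 = 63
Final: stock = 63, total_sold = 42

First zero at event 9.

Answer: 9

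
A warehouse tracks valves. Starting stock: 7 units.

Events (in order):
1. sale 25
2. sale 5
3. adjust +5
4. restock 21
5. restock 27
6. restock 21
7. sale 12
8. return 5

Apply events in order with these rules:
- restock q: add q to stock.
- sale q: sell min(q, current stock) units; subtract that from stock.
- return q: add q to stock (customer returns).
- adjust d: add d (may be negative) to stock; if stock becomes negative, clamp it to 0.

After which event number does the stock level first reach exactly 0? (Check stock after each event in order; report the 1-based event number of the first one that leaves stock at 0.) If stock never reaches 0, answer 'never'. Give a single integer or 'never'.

Answer: 1

Derivation:
Processing events:
Start: stock = 7
  Event 1 (sale 25): sell min(25,7)=7. stock: 7 - 7 = 0. total_sold = 7
  Event 2 (sale 5): sell min(5,0)=0. stock: 0 - 0 = 0. total_sold = 7
  Event 3 (adjust +5): 0 + 5 = 5
  Event 4 (restock 21): 5 + 21 = 26
  Event 5 (restock 27): 26 + 27 = 53
  Event 6 (restock 21): 53 + 21 = 74
  Event 7 (sale 12): sell min(12,74)=12. stock: 74 - 12 = 62. total_sold = 19
  Event 8 (return 5): 62 + 5 = 67
Final: stock = 67, total_sold = 19

First zero at event 1.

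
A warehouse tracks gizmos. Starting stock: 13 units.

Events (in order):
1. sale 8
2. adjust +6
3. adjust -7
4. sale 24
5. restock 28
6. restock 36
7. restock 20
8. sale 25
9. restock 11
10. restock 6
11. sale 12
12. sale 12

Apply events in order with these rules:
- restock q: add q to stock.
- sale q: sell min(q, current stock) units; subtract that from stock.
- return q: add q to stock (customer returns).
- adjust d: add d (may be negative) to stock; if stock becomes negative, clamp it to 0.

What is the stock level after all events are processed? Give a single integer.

Answer: 52

Derivation:
Processing events:
Start: stock = 13
  Event 1 (sale 8): sell min(8,13)=8. stock: 13 - 8 = 5. total_sold = 8
  Event 2 (adjust +6): 5 + 6 = 11
  Event 3 (adjust -7): 11 + -7 = 4
  Event 4 (sale 24): sell min(24,4)=4. stock: 4 - 4 = 0. total_sold = 12
  Event 5 (restock 28): 0 + 28 = 28
  Event 6 (restock 36): 28 + 36 = 64
  Event 7 (restock 20): 64 + 20 = 84
  Event 8 (sale 25): sell min(25,84)=25. stock: 84 - 25 = 59. total_sold = 37
  Event 9 (restock 11): 59 + 11 = 70
  Event 10 (restock 6): 70 + 6 = 76
  Event 11 (sale 12): sell min(12,76)=12. stock: 76 - 12 = 64. total_sold = 49
  Event 12 (sale 12): sell min(12,64)=12. stock: 64 - 12 = 52. total_sold = 61
Final: stock = 52, total_sold = 61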